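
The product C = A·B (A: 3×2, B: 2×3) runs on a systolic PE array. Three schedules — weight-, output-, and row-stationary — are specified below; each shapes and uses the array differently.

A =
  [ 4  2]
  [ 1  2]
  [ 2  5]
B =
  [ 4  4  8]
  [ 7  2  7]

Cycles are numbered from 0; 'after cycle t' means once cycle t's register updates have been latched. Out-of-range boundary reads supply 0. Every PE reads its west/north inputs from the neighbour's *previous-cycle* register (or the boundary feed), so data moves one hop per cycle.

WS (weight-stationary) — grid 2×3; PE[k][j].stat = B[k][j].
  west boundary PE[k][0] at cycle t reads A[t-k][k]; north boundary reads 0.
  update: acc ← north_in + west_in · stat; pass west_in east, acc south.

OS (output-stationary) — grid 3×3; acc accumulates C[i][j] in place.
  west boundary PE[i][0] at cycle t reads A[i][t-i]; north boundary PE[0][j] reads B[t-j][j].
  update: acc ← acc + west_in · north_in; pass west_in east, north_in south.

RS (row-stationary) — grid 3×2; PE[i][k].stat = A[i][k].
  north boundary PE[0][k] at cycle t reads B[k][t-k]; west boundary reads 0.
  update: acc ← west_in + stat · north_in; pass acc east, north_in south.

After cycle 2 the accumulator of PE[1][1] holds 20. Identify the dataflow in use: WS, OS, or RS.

Under WS (2×3), PE[1][1]:
  after 0 — PE[1][1] acc=0, pass-E 0, pass-S 0
  after 1 — PE[1][1] acc=0, pass-E 0, pass-S 0
  after 2 — PE[1][1] acc=20, pass-E 2, pass-S 20
Under OS (3×3), PE[1][1]:
  after 0 — PE[1][1] acc=0, pass-E 0, pass-S 0
  after 1 — PE[1][1] acc=0, pass-E 0, pass-S 0
  after 2 — PE[1][1] acc=4, pass-E 1, pass-S 4
Under RS (3×2), PE[1][1]:
  after 0 — PE[1][1] acc=0, pass-E 0, pass-S 0
  after 1 — PE[1][1] acc=0, pass-E 0, pass-S 0
  after 2 — PE[1][1] acc=18, pass-E 18, pass-S 7

dataflow = WS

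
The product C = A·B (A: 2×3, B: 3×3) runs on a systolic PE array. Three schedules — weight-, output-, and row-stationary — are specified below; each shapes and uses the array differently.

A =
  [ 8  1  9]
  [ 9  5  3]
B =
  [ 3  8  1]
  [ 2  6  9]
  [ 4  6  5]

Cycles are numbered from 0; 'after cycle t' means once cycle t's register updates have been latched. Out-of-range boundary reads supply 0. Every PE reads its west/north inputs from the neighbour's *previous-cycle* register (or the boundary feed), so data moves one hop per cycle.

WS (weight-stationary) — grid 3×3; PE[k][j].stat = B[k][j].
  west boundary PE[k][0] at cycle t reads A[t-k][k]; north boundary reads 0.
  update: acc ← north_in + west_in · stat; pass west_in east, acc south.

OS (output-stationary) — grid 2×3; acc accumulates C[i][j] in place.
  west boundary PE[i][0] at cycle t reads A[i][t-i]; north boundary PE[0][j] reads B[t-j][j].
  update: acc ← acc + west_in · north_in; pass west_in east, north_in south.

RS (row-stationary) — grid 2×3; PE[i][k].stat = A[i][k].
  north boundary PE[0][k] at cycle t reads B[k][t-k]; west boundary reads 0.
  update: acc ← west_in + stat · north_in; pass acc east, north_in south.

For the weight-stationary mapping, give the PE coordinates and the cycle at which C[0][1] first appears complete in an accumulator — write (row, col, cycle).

Under WS, C[0][1] lands at PE[2][1]:
  c0 r2c1: 0 / 0 / 0
  c1 r2c1: 0 / 0 / 0
  c2 r2c1: 0 / 0 / 0
  c3 r2c1: 124 / 9 / 124

(row, col, cycle) = (2, 1, 3)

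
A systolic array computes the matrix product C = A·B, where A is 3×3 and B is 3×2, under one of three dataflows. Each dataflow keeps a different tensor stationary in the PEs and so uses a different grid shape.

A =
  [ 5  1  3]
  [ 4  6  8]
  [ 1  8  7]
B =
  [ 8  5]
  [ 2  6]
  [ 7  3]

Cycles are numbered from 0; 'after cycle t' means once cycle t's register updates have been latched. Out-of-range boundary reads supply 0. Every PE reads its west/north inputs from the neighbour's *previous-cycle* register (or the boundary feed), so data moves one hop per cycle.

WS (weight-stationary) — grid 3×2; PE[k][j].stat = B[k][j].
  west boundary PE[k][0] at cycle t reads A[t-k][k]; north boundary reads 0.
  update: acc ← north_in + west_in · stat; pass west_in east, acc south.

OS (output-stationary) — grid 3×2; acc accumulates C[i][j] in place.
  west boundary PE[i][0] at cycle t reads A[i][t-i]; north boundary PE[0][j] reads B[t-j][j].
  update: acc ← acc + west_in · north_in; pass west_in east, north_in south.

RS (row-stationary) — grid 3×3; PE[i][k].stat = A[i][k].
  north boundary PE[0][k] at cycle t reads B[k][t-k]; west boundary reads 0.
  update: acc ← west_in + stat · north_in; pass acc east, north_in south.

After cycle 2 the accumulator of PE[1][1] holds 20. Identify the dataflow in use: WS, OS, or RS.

dataflow = OS

— WS: 3×2; PE[1][1] trace:
  0: (1,1).acc=0  regs=<0,0>
  1: (1,1).acc=0  regs=<0,0>
  2: (1,1).acc=31  regs=<1,31>
— OS: 3×2; PE[1][1] trace:
  0: (1,1).acc=0  regs=<0,0>
  1: (1,1).acc=0  regs=<0,0>
  2: (1,1).acc=20  regs=<4,5>
— RS: 3×3; PE[1][1] trace:
  0: (1,1).acc=0  regs=<0,0>
  1: (1,1).acc=0  regs=<0,0>
  2: (1,1).acc=44  regs=<44,2>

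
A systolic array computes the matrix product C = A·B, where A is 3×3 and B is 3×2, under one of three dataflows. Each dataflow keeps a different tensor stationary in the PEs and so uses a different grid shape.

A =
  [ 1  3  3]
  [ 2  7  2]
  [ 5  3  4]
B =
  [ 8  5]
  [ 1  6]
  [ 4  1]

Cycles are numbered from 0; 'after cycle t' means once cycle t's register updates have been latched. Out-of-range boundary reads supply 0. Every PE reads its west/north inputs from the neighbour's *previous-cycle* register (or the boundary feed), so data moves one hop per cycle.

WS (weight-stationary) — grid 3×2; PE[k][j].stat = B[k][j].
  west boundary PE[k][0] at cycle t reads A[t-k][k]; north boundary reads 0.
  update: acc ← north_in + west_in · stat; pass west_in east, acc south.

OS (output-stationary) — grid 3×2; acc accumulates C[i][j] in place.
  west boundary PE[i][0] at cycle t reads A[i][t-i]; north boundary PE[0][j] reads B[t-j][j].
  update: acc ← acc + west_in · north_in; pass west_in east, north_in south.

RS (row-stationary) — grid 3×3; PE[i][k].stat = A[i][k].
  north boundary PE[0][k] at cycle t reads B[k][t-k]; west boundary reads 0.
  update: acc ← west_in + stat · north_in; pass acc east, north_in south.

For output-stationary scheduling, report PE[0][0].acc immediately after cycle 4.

PE[0][0].acc = 23

Tracing OS — 3×2 array, target PE[0][0]:
  t=0 PE[0][0]: acc=8 h=1 v=8
  t=1 PE[0][0]: acc=11 h=3 v=1
  t=2 PE[0][0]: acc=23 h=3 v=4
  t=3 PE[0][0]: acc=23 h=0 v=0
  t=4 PE[0][0]: acc=23 h=0 v=0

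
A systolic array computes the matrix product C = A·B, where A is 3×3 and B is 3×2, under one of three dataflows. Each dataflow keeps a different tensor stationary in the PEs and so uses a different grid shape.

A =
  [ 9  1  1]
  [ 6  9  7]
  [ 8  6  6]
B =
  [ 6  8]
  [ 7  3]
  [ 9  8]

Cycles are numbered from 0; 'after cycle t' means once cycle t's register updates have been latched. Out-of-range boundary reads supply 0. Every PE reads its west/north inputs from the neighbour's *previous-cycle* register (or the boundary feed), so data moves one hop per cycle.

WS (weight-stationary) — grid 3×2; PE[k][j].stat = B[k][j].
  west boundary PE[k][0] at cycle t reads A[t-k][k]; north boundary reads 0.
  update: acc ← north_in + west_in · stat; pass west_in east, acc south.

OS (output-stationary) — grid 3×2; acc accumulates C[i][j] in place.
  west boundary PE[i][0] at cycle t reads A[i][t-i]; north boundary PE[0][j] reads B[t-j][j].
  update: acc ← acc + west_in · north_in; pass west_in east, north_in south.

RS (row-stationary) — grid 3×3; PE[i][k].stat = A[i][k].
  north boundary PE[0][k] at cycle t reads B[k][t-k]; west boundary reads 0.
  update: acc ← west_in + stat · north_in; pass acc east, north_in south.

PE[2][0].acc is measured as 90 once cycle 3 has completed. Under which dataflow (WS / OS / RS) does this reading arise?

dataflow = OS

Under WS (3×2), PE[2][0]:
  @0  [2,0]  acc 0  |  →0  ↓0
  @1  [2,0]  acc 0  |  →0  ↓0
  @2  [2,0]  acc 70  |  →1  ↓70
  @3  [2,0]  acc 162  |  →7  ↓162
Under OS (3×2), PE[2][0]:
  @0  [2,0]  acc 0  |  →0  ↓0
  @1  [2,0]  acc 0  |  →0  ↓0
  @2  [2,0]  acc 48  |  →8  ↓6
  @3  [2,0]  acc 90  |  →6  ↓7
Under RS (3×3), PE[2][0]:
  @0  [2,0]  acc 0  |  →0  ↓0
  @1  [2,0]  acc 0  |  →0  ↓0
  @2  [2,0]  acc 48  |  →48  ↓6
  @3  [2,0]  acc 64  |  →64  ↓8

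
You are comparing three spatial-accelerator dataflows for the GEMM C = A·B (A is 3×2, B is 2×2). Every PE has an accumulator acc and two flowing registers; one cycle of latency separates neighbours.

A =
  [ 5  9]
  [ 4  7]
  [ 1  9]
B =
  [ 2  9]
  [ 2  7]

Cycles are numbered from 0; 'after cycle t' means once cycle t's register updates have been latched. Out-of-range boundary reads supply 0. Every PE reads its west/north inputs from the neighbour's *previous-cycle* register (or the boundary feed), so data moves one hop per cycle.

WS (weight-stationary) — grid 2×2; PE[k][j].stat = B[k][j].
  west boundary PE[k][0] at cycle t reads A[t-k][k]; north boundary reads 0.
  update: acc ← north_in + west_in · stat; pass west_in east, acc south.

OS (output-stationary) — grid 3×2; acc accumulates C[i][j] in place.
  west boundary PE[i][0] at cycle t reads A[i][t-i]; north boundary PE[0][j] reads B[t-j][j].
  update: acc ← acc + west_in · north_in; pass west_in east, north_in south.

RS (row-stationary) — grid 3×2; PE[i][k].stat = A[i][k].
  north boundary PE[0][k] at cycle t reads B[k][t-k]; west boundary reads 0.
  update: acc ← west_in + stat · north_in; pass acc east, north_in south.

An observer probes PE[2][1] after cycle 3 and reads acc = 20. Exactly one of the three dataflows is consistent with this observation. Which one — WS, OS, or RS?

WS: PE[2][1] is outside its 2×2 grid.
OS [3×2] PE[2][1] across cycles:
  t=0 PE[2][1]: acc=0 h=0 v=0
  t=1 PE[2][1]: acc=0 h=0 v=0
  t=2 PE[2][1]: acc=0 h=0 v=0
  t=3 PE[2][1]: acc=9 h=1 v=9
RS [3×2] PE[2][1] across cycles:
  t=0 PE[2][1]: acc=0 h=0 v=0
  t=1 PE[2][1]: acc=0 h=0 v=0
  t=2 PE[2][1]: acc=0 h=0 v=0
  t=3 PE[2][1]: acc=20 h=20 v=2

dataflow = RS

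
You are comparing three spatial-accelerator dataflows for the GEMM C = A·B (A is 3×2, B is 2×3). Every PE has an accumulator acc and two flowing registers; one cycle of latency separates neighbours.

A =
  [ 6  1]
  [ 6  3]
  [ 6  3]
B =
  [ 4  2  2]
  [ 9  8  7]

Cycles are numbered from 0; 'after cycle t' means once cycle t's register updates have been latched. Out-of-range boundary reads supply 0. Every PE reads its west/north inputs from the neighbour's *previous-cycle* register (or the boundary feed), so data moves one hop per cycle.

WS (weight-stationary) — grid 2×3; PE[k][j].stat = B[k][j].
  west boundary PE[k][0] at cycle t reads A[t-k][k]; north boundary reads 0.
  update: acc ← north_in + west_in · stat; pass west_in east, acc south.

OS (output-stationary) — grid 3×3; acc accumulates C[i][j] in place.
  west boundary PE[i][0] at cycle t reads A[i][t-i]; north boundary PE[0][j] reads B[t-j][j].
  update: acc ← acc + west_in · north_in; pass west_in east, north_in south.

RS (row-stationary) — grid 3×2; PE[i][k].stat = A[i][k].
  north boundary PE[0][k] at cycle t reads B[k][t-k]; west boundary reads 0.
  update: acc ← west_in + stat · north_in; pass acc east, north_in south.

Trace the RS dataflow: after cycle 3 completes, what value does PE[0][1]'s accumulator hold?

RS (3×2). Following PE[0][1] plus its west/north inputs:
  [0] (0,0) acc=24 (h:24 v:4)
  [0] (0,1) acc=0 (h:0 v:0)
  [1] (0,0) acc=12 (h:12 v:2)
  [1] (0,1) acc=33 (h:33 v:9)
  [2] (0,0) acc=12 (h:12 v:2)
  [2] (0,1) acc=20 (h:20 v:8)
  [3] (0,0) acc=0 (h:0 v:0)
  [3] (0,1) acc=19 (h:19 v:7)

PE[0][1].acc = 19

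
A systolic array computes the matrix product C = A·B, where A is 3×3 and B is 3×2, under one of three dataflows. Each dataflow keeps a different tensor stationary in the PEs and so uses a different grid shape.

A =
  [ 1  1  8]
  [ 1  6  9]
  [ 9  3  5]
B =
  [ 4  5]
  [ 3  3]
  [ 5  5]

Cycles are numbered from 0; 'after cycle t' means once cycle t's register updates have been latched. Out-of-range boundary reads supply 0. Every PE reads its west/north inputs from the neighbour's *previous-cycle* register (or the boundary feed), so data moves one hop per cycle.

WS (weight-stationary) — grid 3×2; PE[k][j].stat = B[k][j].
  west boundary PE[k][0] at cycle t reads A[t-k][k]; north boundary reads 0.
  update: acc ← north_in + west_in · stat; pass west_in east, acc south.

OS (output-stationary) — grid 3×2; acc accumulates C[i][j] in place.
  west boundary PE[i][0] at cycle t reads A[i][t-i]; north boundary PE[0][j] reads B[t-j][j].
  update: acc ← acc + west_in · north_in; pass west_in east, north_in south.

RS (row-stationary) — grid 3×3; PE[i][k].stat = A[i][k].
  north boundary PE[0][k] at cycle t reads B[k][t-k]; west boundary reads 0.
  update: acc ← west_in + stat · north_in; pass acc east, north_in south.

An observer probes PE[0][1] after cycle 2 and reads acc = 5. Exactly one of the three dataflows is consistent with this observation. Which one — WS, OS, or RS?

dataflow = WS

WS (3×2 grid), PE[0][1]:
  t=0 PE[0][1]: acc=0 h=0 v=0
  t=1 PE[0][1]: acc=5 h=1 v=5
  t=2 PE[0][1]: acc=5 h=1 v=5
OS (3×2 grid), PE[0][1]:
  t=0 PE[0][1]: acc=0 h=0 v=0
  t=1 PE[0][1]: acc=5 h=1 v=5
  t=2 PE[0][1]: acc=8 h=1 v=3
RS (3×3 grid), PE[0][1]:
  t=0 PE[0][1]: acc=0 h=0 v=0
  t=1 PE[0][1]: acc=7 h=7 v=3
  t=2 PE[0][1]: acc=8 h=8 v=3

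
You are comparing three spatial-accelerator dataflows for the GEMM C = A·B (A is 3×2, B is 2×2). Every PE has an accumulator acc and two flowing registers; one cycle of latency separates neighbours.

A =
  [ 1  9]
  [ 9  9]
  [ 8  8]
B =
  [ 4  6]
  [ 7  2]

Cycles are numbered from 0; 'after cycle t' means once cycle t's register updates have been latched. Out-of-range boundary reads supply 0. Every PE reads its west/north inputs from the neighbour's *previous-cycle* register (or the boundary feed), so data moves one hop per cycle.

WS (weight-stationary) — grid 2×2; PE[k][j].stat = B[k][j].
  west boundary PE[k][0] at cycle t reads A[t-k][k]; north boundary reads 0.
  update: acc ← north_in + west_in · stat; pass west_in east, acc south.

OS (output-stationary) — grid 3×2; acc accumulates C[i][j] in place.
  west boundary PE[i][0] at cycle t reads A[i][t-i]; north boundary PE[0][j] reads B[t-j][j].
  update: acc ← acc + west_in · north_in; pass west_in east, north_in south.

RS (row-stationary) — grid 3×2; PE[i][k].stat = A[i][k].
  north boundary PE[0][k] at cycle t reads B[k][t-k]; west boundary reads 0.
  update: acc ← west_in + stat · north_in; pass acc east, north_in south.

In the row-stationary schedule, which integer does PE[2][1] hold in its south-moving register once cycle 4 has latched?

register = 2

RS 3×2: PE[2][1] cycle-by-cycle (with neighbour feeds):
  after 0 — PE[1][1] acc=0, pass-E 0, pass-S 0
  after 0 — PE[2][0] acc=0, pass-E 0, pass-S 0
  after 0 — PE[2][1] acc=0, pass-E 0, pass-S 0
  after 1 — PE[1][1] acc=0, pass-E 0, pass-S 0
  after 1 — PE[2][0] acc=0, pass-E 0, pass-S 0
  after 1 — PE[2][1] acc=0, pass-E 0, pass-S 0
  after 2 — PE[1][1] acc=99, pass-E 99, pass-S 7
  after 2 — PE[2][0] acc=32, pass-E 32, pass-S 4
  after 2 — PE[2][1] acc=0, pass-E 0, pass-S 0
  after 3 — PE[1][1] acc=72, pass-E 72, pass-S 2
  after 3 — PE[2][0] acc=48, pass-E 48, pass-S 6
  after 3 — PE[2][1] acc=88, pass-E 88, pass-S 7
  after 4 — PE[1][1] acc=0, pass-E 0, pass-S 0
  after 4 — PE[2][0] acc=0, pass-E 0, pass-S 0
  after 4 — PE[2][1] acc=64, pass-E 64, pass-S 2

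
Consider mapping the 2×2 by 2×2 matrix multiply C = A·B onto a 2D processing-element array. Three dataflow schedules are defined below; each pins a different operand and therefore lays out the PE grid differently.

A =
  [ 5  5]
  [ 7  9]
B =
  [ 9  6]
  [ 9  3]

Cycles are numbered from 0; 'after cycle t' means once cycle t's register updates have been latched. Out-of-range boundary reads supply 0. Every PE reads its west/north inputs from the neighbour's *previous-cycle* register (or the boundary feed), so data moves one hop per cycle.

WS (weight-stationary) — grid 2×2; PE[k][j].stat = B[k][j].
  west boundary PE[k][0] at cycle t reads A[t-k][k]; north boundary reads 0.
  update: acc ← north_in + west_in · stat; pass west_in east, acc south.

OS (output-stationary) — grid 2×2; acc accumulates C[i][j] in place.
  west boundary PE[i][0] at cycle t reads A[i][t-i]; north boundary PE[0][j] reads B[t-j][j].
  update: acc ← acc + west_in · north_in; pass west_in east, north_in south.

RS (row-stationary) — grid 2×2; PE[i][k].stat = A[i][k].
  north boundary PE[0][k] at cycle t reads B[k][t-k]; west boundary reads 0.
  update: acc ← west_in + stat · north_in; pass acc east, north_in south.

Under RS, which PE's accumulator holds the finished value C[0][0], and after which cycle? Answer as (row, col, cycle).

(row, col, cycle) = (0, 1, 1)

Under RS, C[0][0] lands at PE[0][1]:
  0: (0,1).acc=0  regs=<0,0>
  1: (0,1).acc=90  regs=<90,9>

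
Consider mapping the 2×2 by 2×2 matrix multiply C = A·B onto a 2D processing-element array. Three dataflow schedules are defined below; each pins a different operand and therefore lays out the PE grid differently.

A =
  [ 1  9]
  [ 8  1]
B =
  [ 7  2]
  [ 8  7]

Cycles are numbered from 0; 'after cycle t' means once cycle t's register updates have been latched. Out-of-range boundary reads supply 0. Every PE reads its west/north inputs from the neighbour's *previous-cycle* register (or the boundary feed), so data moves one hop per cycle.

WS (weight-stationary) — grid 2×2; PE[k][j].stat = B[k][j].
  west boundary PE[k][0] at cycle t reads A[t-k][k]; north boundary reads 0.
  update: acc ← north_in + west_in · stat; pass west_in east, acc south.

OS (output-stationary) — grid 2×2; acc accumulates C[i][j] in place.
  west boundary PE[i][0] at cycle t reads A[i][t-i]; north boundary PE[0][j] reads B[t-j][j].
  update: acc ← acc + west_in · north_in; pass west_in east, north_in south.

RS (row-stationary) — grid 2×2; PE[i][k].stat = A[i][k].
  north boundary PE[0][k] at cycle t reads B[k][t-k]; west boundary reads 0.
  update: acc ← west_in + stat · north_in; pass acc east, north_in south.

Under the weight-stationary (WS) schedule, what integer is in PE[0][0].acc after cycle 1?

PE[0][0].acc = 56

WS (2×2). Following PE[0][0] plus its west/north inputs:
  @0  [0,0]  acc 7  |  →1  ↓7
  @1  [0,0]  acc 56  |  →8  ↓56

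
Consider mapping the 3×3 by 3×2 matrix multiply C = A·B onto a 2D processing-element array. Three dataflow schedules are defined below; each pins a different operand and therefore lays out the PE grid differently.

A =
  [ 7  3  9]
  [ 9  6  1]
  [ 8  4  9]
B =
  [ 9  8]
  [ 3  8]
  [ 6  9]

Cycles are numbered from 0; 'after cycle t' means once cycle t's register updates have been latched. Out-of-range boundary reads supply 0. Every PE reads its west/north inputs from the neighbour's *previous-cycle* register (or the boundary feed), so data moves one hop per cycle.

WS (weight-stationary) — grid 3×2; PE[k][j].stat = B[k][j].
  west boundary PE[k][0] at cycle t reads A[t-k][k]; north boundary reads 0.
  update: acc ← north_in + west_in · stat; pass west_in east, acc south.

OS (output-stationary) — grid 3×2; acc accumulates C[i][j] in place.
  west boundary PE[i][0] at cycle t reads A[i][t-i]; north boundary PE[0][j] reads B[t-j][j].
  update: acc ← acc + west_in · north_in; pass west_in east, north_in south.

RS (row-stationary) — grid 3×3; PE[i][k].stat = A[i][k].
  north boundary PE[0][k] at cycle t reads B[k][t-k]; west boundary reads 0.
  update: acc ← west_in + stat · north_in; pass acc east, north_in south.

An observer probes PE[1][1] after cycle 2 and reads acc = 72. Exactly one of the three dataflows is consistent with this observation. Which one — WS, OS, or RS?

dataflow = OS

WS (3×2 grid), PE[1][1]:
  c0 r1c1: 0 / 0 / 0
  c1 r1c1: 0 / 0 / 0
  c2 r1c1: 80 / 3 / 80
OS (3×2 grid), PE[1][1]:
  c0 r1c1: 0 / 0 / 0
  c1 r1c1: 0 / 0 / 0
  c2 r1c1: 72 / 9 / 8
RS (3×3 grid), PE[1][1]:
  c0 r1c1: 0 / 0 / 0
  c1 r1c1: 0 / 0 / 0
  c2 r1c1: 99 / 99 / 3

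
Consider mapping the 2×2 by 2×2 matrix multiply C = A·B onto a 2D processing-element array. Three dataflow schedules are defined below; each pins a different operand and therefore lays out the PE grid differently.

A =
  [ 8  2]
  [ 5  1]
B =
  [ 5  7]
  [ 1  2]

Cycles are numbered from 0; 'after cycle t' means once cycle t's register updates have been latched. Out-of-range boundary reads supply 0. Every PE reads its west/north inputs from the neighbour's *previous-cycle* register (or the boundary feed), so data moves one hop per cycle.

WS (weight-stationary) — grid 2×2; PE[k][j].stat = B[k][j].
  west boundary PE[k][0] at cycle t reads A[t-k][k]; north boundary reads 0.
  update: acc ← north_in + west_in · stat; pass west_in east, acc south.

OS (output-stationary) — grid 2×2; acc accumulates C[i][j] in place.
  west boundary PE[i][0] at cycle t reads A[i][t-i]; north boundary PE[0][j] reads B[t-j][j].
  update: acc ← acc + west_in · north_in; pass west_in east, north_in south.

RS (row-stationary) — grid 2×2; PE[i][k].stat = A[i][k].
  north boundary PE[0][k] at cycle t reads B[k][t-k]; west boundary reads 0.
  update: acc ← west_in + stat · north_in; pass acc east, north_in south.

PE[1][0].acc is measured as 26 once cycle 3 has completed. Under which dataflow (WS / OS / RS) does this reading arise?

dataflow = OS

— WS: 2×2; PE[1][0] trace:
  [0] (1,0) acc=0 (h:0 v:0)
  [1] (1,0) acc=42 (h:2 v:42)
  [2] (1,0) acc=26 (h:1 v:26)
  [3] (1,0) acc=0 (h:0 v:0)
— OS: 2×2; PE[1][0] trace:
  [0] (1,0) acc=0 (h:0 v:0)
  [1] (1,0) acc=25 (h:5 v:5)
  [2] (1,0) acc=26 (h:1 v:1)
  [3] (1,0) acc=26 (h:0 v:0)
— RS: 2×2; PE[1][0] trace:
  [0] (1,0) acc=0 (h:0 v:0)
  [1] (1,0) acc=25 (h:25 v:5)
  [2] (1,0) acc=35 (h:35 v:7)
  [3] (1,0) acc=0 (h:0 v:0)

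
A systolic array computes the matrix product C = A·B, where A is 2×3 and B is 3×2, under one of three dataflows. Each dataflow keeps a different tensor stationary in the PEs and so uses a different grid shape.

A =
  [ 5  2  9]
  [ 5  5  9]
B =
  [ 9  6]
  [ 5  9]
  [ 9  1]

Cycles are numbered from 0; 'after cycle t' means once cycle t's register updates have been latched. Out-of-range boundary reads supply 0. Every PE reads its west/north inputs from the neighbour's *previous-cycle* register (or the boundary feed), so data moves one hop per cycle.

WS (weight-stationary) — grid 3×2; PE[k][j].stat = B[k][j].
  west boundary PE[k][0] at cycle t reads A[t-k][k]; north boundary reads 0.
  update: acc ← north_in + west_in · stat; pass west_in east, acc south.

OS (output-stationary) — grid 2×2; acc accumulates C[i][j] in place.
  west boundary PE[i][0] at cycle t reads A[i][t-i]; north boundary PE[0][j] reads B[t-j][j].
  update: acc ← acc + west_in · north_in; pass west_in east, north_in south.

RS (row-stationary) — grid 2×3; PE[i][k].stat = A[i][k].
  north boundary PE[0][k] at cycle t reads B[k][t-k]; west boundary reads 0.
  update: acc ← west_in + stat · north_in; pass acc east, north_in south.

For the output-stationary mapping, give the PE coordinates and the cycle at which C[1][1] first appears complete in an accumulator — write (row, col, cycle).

OS — PE[1][1] is where C[1][1] collects:
  @0  [1,1]  acc 0  |  →0  ↓0
  @1  [1,1]  acc 0  |  →0  ↓0
  @2  [1,1]  acc 30  |  →5  ↓6
  @3  [1,1]  acc 75  |  →5  ↓9
  @4  [1,1]  acc 84  |  →9  ↓1

(row, col, cycle) = (1, 1, 4)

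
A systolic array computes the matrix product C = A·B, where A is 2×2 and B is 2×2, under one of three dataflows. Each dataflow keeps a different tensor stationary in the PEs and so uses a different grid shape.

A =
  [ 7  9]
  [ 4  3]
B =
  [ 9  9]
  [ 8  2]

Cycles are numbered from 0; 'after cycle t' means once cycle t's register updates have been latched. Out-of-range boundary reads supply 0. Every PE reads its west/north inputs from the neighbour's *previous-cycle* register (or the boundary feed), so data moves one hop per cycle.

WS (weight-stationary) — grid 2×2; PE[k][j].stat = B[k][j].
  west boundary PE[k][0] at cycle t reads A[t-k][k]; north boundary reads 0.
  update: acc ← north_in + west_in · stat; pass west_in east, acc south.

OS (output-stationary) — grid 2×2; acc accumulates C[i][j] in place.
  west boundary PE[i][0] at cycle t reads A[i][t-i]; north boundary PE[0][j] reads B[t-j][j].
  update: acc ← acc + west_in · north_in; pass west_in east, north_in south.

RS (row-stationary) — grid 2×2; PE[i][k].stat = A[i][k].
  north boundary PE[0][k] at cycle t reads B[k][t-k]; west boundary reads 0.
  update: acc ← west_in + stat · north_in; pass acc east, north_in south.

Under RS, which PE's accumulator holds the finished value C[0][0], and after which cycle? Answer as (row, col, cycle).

(row, col, cycle) = (0, 1, 1)

RS — PE[0][1] is where C[0][0] collects:
  step 0 · PE0,1: acc=0; fwd→0 fwd↓0
  step 1 · PE0,1: acc=135; fwd→135 fwd↓8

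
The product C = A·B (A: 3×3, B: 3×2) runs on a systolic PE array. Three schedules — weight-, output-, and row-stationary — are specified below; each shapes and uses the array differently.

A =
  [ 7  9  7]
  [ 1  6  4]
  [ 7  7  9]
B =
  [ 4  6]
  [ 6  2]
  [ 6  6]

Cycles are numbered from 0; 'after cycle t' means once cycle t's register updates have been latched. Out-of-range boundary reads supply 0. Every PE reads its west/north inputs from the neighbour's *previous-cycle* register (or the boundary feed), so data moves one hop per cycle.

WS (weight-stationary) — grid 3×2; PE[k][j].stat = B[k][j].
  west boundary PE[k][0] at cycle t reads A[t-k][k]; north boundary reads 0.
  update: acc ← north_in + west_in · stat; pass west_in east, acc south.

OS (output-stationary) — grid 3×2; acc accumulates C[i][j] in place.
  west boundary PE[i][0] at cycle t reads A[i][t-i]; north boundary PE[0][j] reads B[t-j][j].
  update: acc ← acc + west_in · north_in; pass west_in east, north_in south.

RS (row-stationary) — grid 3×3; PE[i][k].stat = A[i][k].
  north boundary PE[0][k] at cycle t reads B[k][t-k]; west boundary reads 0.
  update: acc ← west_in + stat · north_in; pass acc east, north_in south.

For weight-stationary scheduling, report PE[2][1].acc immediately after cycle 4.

PE[2][1].acc = 42

Tracing WS — 3×2 array, target PE[2][1]:
  c0 r1c1: 0 / 0 / 0
  c0 r2c0: 0 / 0 / 0
  c0 r2c1: 0 / 0 / 0
  c1 r1c1: 0 / 0 / 0
  c1 r2c0: 0 / 0 / 0
  c1 r2c1: 0 / 0 / 0
  c2 r1c1: 60 / 9 / 60
  c2 r2c0: 124 / 7 / 124
  c2 r2c1: 0 / 0 / 0
  c3 r1c1: 18 / 6 / 18
  c3 r2c0: 64 / 4 / 64
  c3 r2c1: 102 / 7 / 102
  c4 r1c1: 56 / 7 / 56
  c4 r2c0: 124 / 9 / 124
  c4 r2c1: 42 / 4 / 42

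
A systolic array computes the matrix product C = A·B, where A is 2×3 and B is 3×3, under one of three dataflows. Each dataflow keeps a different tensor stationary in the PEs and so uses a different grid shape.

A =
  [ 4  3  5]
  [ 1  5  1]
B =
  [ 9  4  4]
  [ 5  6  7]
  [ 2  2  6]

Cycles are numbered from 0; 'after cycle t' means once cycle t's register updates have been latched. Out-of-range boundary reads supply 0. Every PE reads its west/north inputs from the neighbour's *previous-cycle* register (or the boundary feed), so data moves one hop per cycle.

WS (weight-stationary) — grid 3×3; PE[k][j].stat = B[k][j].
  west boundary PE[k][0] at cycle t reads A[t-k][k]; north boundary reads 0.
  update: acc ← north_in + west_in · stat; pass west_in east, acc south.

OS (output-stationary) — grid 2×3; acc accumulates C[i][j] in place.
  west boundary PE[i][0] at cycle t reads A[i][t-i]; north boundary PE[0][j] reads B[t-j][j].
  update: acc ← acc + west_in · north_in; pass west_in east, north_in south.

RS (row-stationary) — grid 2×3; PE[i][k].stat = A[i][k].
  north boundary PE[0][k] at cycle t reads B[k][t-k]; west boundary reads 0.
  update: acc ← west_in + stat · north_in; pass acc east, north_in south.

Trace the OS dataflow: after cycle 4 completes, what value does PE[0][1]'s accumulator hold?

PE[0][1].acc = 44

Tracing OS — 2×3 array, target PE[0][1]:
  after 0 — PE[0][0] acc=36, pass-E 4, pass-S 9
  after 0 — PE[0][1] acc=0, pass-E 0, pass-S 0
  after 1 — PE[0][0] acc=51, pass-E 3, pass-S 5
  after 1 — PE[0][1] acc=16, pass-E 4, pass-S 4
  after 2 — PE[0][0] acc=61, pass-E 5, pass-S 2
  after 2 — PE[0][1] acc=34, pass-E 3, pass-S 6
  after 3 — PE[0][0] acc=61, pass-E 0, pass-S 0
  after 3 — PE[0][1] acc=44, pass-E 5, pass-S 2
  after 4 — PE[0][0] acc=61, pass-E 0, pass-S 0
  after 4 — PE[0][1] acc=44, pass-E 0, pass-S 0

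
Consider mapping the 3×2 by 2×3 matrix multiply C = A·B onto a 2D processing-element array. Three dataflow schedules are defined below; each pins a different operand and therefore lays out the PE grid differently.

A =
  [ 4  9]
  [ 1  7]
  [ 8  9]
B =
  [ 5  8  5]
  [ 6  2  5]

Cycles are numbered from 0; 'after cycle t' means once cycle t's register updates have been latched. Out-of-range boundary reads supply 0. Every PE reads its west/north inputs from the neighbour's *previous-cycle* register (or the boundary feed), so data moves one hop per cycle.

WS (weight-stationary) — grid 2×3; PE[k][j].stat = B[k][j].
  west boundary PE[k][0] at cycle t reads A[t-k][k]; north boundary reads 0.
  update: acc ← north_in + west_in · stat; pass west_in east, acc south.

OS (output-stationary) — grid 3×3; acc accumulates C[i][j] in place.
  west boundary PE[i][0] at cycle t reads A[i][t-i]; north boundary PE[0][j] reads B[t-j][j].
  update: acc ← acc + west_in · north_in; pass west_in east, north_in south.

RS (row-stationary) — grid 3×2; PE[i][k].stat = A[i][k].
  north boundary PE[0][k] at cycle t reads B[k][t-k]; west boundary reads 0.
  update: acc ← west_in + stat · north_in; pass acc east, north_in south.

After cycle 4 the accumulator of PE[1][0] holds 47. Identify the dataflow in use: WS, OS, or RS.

WS (2×3 grid), PE[1][0]:
  step 0 · PE1,0: acc=0; fwd→0 fwd↓0
  step 1 · PE1,0: acc=74; fwd→9 fwd↓74
  step 2 · PE1,0: acc=47; fwd→7 fwd↓47
  step 3 · PE1,0: acc=94; fwd→9 fwd↓94
  step 4 · PE1,0: acc=0; fwd→0 fwd↓0
OS (3×3 grid), PE[1][0]:
  step 0 · PE1,0: acc=0; fwd→0 fwd↓0
  step 1 · PE1,0: acc=5; fwd→1 fwd↓5
  step 2 · PE1,0: acc=47; fwd→7 fwd↓6
  step 3 · PE1,0: acc=47; fwd→0 fwd↓0
  step 4 · PE1,0: acc=47; fwd→0 fwd↓0
RS (3×2 grid), PE[1][0]:
  step 0 · PE1,0: acc=0; fwd→0 fwd↓0
  step 1 · PE1,0: acc=5; fwd→5 fwd↓5
  step 2 · PE1,0: acc=8; fwd→8 fwd↓8
  step 3 · PE1,0: acc=5; fwd→5 fwd↓5
  step 4 · PE1,0: acc=0; fwd→0 fwd↓0

dataflow = OS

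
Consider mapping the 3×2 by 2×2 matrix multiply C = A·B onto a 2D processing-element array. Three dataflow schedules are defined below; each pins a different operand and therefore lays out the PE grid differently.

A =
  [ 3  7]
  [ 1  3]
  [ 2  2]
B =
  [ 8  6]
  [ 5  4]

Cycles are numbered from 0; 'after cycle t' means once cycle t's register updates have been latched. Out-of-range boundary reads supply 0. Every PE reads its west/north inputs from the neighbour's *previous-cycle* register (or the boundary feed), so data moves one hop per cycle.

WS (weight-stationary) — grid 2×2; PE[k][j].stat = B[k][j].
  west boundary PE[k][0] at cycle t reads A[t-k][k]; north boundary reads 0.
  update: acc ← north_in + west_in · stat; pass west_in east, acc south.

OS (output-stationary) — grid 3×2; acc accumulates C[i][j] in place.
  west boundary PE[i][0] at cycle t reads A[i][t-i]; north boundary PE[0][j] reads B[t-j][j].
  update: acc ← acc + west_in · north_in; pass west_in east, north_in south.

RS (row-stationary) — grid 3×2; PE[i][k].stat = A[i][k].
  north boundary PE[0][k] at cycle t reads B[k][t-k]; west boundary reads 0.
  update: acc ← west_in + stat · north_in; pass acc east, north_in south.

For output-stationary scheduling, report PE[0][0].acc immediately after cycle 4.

PE[0][0].acc = 59

OS 3×2: PE[0][0] cycle-by-cycle (with neighbour feeds):
  0: (0,0).acc=24  regs=<3,8>
  1: (0,0).acc=59  regs=<7,5>
  2: (0,0).acc=59  regs=<0,0>
  3: (0,0).acc=59  regs=<0,0>
  4: (0,0).acc=59  regs=<0,0>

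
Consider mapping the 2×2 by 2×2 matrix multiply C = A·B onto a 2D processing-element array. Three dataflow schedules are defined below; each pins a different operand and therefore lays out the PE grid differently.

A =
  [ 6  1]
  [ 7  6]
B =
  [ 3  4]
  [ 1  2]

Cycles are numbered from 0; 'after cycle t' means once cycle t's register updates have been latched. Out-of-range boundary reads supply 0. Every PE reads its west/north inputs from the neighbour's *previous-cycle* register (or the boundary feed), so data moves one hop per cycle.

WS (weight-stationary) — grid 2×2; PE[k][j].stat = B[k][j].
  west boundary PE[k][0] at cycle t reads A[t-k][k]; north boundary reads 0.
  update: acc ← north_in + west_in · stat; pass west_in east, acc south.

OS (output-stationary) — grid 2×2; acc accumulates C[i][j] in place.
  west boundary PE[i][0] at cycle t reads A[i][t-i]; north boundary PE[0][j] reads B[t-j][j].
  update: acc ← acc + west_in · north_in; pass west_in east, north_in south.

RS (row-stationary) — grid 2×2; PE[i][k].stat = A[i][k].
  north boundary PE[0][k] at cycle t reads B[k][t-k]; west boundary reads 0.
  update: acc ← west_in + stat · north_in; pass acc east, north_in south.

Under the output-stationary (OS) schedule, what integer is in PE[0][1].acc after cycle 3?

PE[0][1].acc = 26

OS on a 2×2 grid — tracing PE[0][1] and its feeders:
  c0 r0c0: 18 / 6 / 3
  c0 r0c1: 0 / 0 / 0
  c1 r0c0: 19 / 1 / 1
  c1 r0c1: 24 / 6 / 4
  c2 r0c0: 19 / 0 / 0
  c2 r0c1: 26 / 1 / 2
  c3 r0c0: 19 / 0 / 0
  c3 r0c1: 26 / 0 / 0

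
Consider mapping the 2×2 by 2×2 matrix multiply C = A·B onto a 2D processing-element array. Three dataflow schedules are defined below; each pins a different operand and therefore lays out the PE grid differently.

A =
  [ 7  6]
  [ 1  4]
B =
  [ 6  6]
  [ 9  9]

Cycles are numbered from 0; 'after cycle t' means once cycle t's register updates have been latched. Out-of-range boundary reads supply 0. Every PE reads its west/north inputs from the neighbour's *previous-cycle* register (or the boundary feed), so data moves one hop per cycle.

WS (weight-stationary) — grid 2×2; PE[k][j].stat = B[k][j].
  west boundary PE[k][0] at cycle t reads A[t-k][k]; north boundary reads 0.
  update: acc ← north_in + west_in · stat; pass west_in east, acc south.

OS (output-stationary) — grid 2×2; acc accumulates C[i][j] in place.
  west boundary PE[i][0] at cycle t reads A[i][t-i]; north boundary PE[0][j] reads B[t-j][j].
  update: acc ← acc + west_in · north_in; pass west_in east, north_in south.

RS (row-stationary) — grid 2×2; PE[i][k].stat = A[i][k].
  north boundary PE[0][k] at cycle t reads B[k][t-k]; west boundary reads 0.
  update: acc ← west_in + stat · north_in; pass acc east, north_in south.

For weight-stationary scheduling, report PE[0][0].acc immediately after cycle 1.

WS (2×2). Following PE[0][0] plus its west/north inputs:
  [0] (0,0) acc=42 (h:7 v:42)
  [1] (0,0) acc=6 (h:1 v:6)

PE[0][0].acc = 6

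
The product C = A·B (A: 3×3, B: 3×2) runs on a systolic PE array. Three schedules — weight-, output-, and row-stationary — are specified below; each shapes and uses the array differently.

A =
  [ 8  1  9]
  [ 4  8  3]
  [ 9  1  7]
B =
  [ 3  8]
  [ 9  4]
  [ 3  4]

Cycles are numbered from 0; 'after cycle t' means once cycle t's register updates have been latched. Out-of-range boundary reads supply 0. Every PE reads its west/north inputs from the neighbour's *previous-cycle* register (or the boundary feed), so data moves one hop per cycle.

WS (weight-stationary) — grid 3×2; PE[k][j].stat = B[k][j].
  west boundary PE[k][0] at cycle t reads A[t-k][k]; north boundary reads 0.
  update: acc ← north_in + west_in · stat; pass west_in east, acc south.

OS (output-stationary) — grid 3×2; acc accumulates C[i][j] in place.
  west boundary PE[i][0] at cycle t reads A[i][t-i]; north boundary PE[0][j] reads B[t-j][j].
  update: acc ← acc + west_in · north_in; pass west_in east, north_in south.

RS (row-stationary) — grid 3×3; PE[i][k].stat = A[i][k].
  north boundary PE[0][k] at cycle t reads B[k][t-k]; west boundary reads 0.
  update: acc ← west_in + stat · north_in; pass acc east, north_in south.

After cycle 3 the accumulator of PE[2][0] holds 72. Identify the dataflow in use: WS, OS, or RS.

WS (3×2 grid), PE[2][0]:
  0: (2,0).acc=0  regs=<0,0>
  1: (2,0).acc=0  regs=<0,0>
  2: (2,0).acc=60  regs=<9,60>
  3: (2,0).acc=93  regs=<3,93>
OS (3×2 grid), PE[2][0]:
  0: (2,0).acc=0  regs=<0,0>
  1: (2,0).acc=0  regs=<0,0>
  2: (2,0).acc=27  regs=<9,3>
  3: (2,0).acc=36  regs=<1,9>
RS (3×3 grid), PE[2][0]:
  0: (2,0).acc=0  regs=<0,0>
  1: (2,0).acc=0  regs=<0,0>
  2: (2,0).acc=27  regs=<27,3>
  3: (2,0).acc=72  regs=<72,8>

dataflow = RS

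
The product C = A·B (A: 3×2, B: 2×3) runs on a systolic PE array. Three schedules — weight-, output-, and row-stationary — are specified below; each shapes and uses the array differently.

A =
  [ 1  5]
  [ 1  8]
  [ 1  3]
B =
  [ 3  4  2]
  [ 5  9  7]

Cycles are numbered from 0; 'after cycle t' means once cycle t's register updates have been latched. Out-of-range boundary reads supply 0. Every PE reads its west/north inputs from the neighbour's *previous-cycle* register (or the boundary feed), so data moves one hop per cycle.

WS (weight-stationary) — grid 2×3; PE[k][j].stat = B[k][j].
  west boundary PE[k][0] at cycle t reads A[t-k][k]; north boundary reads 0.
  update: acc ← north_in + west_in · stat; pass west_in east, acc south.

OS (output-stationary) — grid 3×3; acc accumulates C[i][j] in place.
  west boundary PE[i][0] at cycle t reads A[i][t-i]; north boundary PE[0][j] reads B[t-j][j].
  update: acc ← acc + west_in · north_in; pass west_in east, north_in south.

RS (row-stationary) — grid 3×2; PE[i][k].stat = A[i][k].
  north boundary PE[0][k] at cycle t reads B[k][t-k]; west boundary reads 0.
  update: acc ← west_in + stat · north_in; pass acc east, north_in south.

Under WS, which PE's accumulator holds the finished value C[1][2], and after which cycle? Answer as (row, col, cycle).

WS: C[1][2] accumulates in PE[1][2]:
  [0] (1,2) acc=0 (h:0 v:0)
  [1] (1,2) acc=0 (h:0 v:0)
  [2] (1,2) acc=0 (h:0 v:0)
  [3] (1,2) acc=37 (h:5 v:37)
  [4] (1,2) acc=58 (h:8 v:58)

(row, col, cycle) = (1, 2, 4)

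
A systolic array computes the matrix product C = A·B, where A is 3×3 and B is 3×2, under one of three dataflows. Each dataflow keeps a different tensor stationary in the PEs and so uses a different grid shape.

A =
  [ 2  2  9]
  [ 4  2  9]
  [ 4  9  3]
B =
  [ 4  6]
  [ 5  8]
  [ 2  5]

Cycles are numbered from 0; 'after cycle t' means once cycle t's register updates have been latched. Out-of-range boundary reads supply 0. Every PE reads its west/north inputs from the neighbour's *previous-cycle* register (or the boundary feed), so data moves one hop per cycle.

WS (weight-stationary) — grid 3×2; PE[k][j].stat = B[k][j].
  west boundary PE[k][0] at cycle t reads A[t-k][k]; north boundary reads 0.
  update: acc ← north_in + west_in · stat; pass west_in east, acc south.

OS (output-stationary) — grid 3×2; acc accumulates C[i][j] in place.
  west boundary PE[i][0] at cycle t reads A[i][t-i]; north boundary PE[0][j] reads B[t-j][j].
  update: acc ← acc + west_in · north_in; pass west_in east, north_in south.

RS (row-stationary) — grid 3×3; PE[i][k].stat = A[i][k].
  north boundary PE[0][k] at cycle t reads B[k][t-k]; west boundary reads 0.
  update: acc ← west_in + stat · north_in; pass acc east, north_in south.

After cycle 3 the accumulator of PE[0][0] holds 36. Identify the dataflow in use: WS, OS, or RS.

dataflow = OS

WS (3×2 grid), PE[0][0]:
  cycle 0: PE[0][0] → acc 8, east 2, south 8
  cycle 1: PE[0][0] → acc 16, east 4, south 16
  cycle 2: PE[0][0] → acc 16, east 4, south 16
  cycle 3: PE[0][0] → acc 0, east 0, south 0
OS (3×2 grid), PE[0][0]:
  cycle 0: PE[0][0] → acc 8, east 2, south 4
  cycle 1: PE[0][0] → acc 18, east 2, south 5
  cycle 2: PE[0][0] → acc 36, east 9, south 2
  cycle 3: PE[0][0] → acc 36, east 0, south 0
RS (3×3 grid), PE[0][0]:
  cycle 0: PE[0][0] → acc 8, east 8, south 4
  cycle 1: PE[0][0] → acc 12, east 12, south 6
  cycle 2: PE[0][0] → acc 0, east 0, south 0
  cycle 3: PE[0][0] → acc 0, east 0, south 0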